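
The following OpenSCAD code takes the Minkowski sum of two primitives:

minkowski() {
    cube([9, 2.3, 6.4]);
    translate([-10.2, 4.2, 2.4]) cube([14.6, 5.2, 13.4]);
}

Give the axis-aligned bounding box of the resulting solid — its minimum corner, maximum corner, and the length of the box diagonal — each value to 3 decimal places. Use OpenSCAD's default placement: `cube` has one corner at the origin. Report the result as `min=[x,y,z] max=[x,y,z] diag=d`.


A = translate([-10.2, 4.2, 2.4]) cube([14.6, 5.2, 13.4]) → bbox [-10.2,4.2,2.4] .. [4.4,9.4,15.8]
B = cube([9, 2.3, 6.4]) → bbox [0,0,0] .. [9,2.3,6.4]
lo = A.lo+B.lo = [-10.2+0, 4.2+0, 2.4+0] = [-10.200,4.200,2.400]
hi = A.hi+B.hi = [4.4+9, 9.4+2.3, 15.8+6.4] = [13.400,11.700,22.200]
diag = √(23.6²+7.5²+19.8²) = √1005.25 = 31.706

min=[-10.200,4.200,2.400] max=[13.400,11.700,22.200] diag=31.706


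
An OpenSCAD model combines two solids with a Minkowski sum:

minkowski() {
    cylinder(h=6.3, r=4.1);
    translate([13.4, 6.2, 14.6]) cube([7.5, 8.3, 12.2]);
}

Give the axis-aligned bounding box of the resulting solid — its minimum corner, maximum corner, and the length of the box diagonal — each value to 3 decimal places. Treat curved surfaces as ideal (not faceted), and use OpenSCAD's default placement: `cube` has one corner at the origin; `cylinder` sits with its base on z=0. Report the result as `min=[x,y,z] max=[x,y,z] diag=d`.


A = translate([13.4, 6.2, 14.6]) cube([7.5, 8.3, 12.2]) → bbox [13.4,6.2,14.6] .. [20.9,14.5,26.8]
B = cylinder(h=6.3, r=4.1) → bbox [-4.1,-4.1,0] .. [4.1,4.1,6.3]
lo = A.lo+B.lo = [13.4-4.1, 6.2-4.1, 14.6+0] = [9.300,2.100,14.600]
hi = A.hi+B.hi = [20.9+4.1, 14.5+4.1, 26.8+6.3] = [25.000,18.600,33.100]
diag = √(15.7²+16.5²+18.5²) = √860.99 = 29.343

min=[9.300,2.100,14.600] max=[25.000,18.600,33.100] diag=29.343


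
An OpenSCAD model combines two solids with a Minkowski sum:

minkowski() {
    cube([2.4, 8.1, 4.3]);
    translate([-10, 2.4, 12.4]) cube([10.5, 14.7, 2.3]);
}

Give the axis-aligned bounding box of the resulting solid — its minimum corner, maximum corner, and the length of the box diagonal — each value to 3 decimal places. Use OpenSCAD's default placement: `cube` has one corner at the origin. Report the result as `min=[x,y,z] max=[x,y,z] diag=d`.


A = translate([-10, 2.4, 12.4]) cube([10.5, 14.7, 2.3]) → bbox [-10,2.4,12.4] .. [0.5,17.1,14.7]
B = cube([2.4, 8.1, 4.3]) → bbox [0,0,0] .. [2.4,8.1,4.3]
lo = A.lo+B.lo = [-10+0, 2.4+0, 12.4+0] = [-10.000,2.400,12.400]
hi = A.hi+B.hi = [0.5+2.4, 17.1+8.1, 14.7+4.3] = [2.900,25.200,19.000]
diag = √(12.9²+22.8²+6.6²) = √729.81 = 27.015

min=[-10.000,2.400,12.400] max=[2.900,25.200,19.000] diag=27.015


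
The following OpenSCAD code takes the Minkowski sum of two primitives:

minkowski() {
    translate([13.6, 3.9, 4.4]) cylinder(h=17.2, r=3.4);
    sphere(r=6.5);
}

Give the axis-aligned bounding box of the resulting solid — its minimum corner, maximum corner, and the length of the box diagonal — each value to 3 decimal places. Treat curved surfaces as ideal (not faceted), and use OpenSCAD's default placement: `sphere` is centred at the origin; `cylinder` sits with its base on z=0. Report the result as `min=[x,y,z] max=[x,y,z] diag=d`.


min=[3.700,-6.000,-2.100] max=[23.500,13.800,28.100] diag=41.184

A = translate([13.6, 3.9, 4.4]) cylinder(h=17.2, r=3.4) → bbox [10.2,0.5,4.4] .. [17,7.3,21.6]
B = sphere(r=6.5) → bbox [-6.5,-6.5,-6.5] .. [6.5,6.5,6.5]
lo = A.lo+B.lo = [10.2-6.5, 0.5-6.5, 4.4-6.5] = [3.700,-6.000,-2.100]
hi = A.hi+B.hi = [17+6.5, 7.3+6.5, 21.6+6.5] = [23.500,13.800,28.100]
diag = √(19.8²+19.8²+30.2²) = √1696.12 = 41.184


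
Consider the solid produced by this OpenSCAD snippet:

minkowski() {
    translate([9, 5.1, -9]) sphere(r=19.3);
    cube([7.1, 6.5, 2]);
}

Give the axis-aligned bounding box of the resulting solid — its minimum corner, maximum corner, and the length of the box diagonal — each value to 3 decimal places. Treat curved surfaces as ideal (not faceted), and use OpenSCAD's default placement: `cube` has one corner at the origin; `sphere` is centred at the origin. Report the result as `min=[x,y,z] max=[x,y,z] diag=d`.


min=[-10.300,-14.200,-28.300] max=[35.400,30.900,12.300] diag=75.966

A = translate([9, 5.1, -9]) sphere(r=19.3) → bbox [-10.3,-14.2,-28.3] .. [28.3,24.4,10.3]
B = cube([7.1, 6.5, 2]) → bbox [0,0,0] .. [7.1,6.5,2]
lo = A.lo+B.lo = [-10.3+0, -14.2+0, -28.3+0] = [-10.300,-14.200,-28.300]
hi = A.hi+B.hi = [28.3+7.1, 24.4+6.5, 10.3+2] = [35.400,30.900,12.300]
diag = √(45.7²+45.1²+40.6²) = √5770.86 = 75.966


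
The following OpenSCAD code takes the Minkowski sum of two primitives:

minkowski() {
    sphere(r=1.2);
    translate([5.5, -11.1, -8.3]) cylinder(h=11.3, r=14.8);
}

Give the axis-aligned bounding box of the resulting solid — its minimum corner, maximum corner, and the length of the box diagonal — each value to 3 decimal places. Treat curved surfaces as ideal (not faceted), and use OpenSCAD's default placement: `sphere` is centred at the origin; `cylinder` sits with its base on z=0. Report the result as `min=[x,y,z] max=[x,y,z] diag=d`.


min=[-10.500,-27.100,-9.500] max=[21.500,4.900,4.200] diag=47.283

A = translate([5.5, -11.1, -8.3]) cylinder(h=11.3, r=14.8) → bbox [-9.3,-25.9,-8.3] .. [20.3,3.7,3]
B = sphere(r=1.2) → bbox [-1.2,-1.2,-1.2] .. [1.2,1.2,1.2]
lo = A.lo+B.lo = [-9.3-1.2, -25.9-1.2, -8.3-1.2] = [-10.500,-27.100,-9.500]
hi = A.hi+B.hi = [20.3+1.2, 3.7+1.2, 3+1.2] = [21.500,4.900,4.200]
diag = √(32²+32²+13.7²) = √2235.69 = 47.283


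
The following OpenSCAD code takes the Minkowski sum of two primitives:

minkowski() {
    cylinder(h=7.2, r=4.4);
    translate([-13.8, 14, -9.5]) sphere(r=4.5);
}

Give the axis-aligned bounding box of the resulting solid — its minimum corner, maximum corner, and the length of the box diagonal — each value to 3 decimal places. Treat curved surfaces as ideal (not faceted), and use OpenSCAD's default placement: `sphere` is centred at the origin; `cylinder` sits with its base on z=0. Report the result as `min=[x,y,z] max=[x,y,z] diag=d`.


min=[-22.700,5.100,-14.000] max=[-4.900,22.900,2.200] diag=29.935

A = translate([-13.8, 14, -9.5]) sphere(r=4.5) → bbox [-18.3,9.5,-14] .. [-9.3,18.5,-5]
B = cylinder(h=7.2, r=4.4) → bbox [-4.4,-4.4,0] .. [4.4,4.4,7.2]
lo = A.lo+B.lo = [-18.3-4.4, 9.5-4.4, -14+0] = [-22.700,5.100,-14.000]
hi = A.hi+B.hi = [-9.3+4.4, 18.5+4.4, -5+7.2] = [-4.900,22.900,2.200]
diag = √(17.8²+17.8²+16.2²) = √896.12 = 29.935


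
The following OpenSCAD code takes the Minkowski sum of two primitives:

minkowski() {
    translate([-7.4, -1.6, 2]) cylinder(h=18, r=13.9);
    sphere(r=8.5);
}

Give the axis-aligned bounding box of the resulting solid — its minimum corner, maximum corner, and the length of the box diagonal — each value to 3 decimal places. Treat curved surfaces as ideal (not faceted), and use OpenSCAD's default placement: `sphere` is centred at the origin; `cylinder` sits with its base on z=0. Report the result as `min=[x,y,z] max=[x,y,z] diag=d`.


min=[-29.800,-24.000,-6.500] max=[15.000,20.800,28.500] diag=72.381

A = translate([-7.4, -1.6, 2]) cylinder(h=18, r=13.9) → bbox [-21.3,-15.5,2] .. [6.5,12.3,20]
B = sphere(r=8.5) → bbox [-8.5,-8.5,-8.5] .. [8.5,8.5,8.5]
lo = A.lo+B.lo = [-21.3-8.5, -15.5-8.5, 2-8.5] = [-29.800,-24.000,-6.500]
hi = A.hi+B.hi = [6.5+8.5, 12.3+8.5, 20+8.5] = [15.000,20.800,28.500]
diag = √(44.8²+44.8²+35²) = √5239.08 = 72.381


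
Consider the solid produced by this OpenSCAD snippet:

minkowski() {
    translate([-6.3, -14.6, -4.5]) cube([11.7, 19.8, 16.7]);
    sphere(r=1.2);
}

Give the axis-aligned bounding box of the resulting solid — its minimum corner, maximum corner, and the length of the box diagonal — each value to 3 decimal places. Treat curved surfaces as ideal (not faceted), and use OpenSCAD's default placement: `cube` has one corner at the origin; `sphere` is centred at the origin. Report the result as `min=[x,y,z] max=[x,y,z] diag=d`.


min=[-7.500,-15.800,-5.700] max=[6.600,6.400,13.400] diag=32.503

A = translate([-6.3, -14.6, -4.5]) cube([11.7, 19.8, 16.7]) → bbox [-6.3,-14.6,-4.5] .. [5.4,5.2,12.2]
B = sphere(r=1.2) → bbox [-1.2,-1.2,-1.2] .. [1.2,1.2,1.2]
lo = A.lo+B.lo = [-6.3-1.2, -14.6-1.2, -4.5-1.2] = [-7.500,-15.800,-5.700]
hi = A.hi+B.hi = [5.4+1.2, 5.2+1.2, 12.2+1.2] = [6.600,6.400,13.400]
diag = √(14.1²+22.2²+19.1²) = √1056.46 = 32.503


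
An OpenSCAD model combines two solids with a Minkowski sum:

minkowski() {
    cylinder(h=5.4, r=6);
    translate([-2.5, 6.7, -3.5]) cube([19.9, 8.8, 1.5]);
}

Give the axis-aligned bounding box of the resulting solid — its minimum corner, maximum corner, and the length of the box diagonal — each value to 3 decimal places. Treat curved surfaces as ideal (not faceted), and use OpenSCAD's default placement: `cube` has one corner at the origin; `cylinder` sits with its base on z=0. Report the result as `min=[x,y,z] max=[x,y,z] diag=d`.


A = translate([-2.5, 6.7, -3.5]) cube([19.9, 8.8, 1.5]) → bbox [-2.5,6.7,-3.5] .. [17.4,15.5,-2]
B = cylinder(h=5.4, r=6) → bbox [-6,-6,0] .. [6,6,5.4]
lo = A.lo+B.lo = [-2.5-6, 6.7-6, -3.5+0] = [-8.500,0.700,-3.500]
hi = A.hi+B.hi = [17.4+6, 15.5+6, -2+5.4] = [23.400,21.500,3.400]
diag = √(31.9²+20.8²+6.9²) = √1497.86 = 38.702

min=[-8.500,0.700,-3.500] max=[23.400,21.500,3.400] diag=38.702


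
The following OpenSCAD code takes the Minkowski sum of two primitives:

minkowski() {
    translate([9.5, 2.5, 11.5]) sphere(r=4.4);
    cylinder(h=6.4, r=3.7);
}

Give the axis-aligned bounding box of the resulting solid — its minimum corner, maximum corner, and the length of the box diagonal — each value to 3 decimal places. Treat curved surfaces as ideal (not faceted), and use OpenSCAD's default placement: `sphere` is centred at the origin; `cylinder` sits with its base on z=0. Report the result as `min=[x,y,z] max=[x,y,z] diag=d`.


min=[1.400,-5.600,7.100] max=[17.600,10.600,22.300] diag=27.494

A = translate([9.5, 2.5, 11.5]) sphere(r=4.4) → bbox [5.1,-1.9,7.1] .. [13.9,6.9,15.9]
B = cylinder(h=6.4, r=3.7) → bbox [-3.7,-3.7,0] .. [3.7,3.7,6.4]
lo = A.lo+B.lo = [5.1-3.7, -1.9-3.7, 7.1+0] = [1.400,-5.600,7.100]
hi = A.hi+B.hi = [13.9+3.7, 6.9+3.7, 15.9+6.4] = [17.600,10.600,22.300]
diag = √(16.2²+16.2²+15.2²) = √755.92 = 27.494


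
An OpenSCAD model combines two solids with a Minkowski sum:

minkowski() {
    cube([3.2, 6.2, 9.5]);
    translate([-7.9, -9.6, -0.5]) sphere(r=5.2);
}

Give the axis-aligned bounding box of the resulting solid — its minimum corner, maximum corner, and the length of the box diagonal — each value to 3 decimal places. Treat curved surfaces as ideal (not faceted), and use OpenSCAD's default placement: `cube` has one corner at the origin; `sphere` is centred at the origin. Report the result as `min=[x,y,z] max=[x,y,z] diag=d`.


A = translate([-7.9, -9.6, -0.5]) sphere(r=5.2) → bbox [-13.1,-14.8,-5.7] .. [-2.7,-4.4,4.7]
B = cube([3.2, 6.2, 9.5]) → bbox [0,0,0] .. [3.2,6.2,9.5]
lo = A.lo+B.lo = [-13.1+0, -14.8+0, -5.7+0] = [-13.100,-14.800,-5.700]
hi = A.hi+B.hi = [-2.7+3.2, -4.4+6.2, 4.7+9.5] = [0.500,1.800,14.200]
diag = √(13.6²+16.6²+19.9²) = √856.53 = 29.267

min=[-13.100,-14.800,-5.700] max=[0.500,1.800,14.200] diag=29.267


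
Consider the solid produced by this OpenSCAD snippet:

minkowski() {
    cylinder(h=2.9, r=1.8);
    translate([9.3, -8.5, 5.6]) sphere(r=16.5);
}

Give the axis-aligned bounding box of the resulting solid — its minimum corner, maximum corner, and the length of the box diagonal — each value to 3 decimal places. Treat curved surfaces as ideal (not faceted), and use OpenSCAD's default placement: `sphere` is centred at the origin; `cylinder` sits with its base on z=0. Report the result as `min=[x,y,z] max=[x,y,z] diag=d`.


min=[-9.000,-26.800,-10.900] max=[27.600,9.800,25.000] diag=62.992

A = translate([9.3, -8.5, 5.6]) sphere(r=16.5) → bbox [-7.2,-25,-10.9] .. [25.8,8,22.1]
B = cylinder(h=2.9, r=1.8) → bbox [-1.8,-1.8,0] .. [1.8,1.8,2.9]
lo = A.lo+B.lo = [-7.2-1.8, -25-1.8, -10.9+0] = [-9.000,-26.800,-10.900]
hi = A.hi+B.hi = [25.8+1.8, 8+1.8, 22.1+2.9] = [27.600,9.800,25.000]
diag = √(36.6²+36.6²+35.9²) = √3967.93 = 62.992


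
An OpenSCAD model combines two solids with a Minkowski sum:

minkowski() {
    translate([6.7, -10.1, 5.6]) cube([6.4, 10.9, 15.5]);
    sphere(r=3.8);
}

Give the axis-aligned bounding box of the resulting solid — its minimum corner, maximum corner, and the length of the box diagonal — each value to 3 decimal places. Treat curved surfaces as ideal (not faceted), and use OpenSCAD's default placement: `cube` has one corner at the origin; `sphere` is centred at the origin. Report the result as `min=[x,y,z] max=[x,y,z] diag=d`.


A = translate([6.7, -10.1, 5.6]) cube([6.4, 10.9, 15.5]) → bbox [6.7,-10.1,5.6] .. [13.1,0.8,21.1]
B = sphere(r=3.8) → bbox [-3.8,-3.8,-3.8] .. [3.8,3.8,3.8]
lo = A.lo+B.lo = [6.7-3.8, -10.1-3.8, 5.6-3.8] = [2.900,-13.900,1.800]
hi = A.hi+B.hi = [13.1+3.8, 0.8+3.8, 21.1+3.8] = [16.900,4.600,24.900]
diag = √(14²+18.5²+23.1²) = √1071.86 = 32.739

min=[2.900,-13.900,1.800] max=[16.900,4.600,24.900] diag=32.739


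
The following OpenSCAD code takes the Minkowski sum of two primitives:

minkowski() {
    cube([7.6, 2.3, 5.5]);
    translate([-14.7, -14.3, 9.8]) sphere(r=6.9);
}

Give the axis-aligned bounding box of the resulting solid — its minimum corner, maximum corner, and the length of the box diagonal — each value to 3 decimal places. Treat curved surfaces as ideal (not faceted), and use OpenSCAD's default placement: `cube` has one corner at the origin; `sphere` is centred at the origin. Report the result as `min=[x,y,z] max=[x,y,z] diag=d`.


A = translate([-14.7, -14.3, 9.8]) sphere(r=6.9) → bbox [-21.6,-21.2,2.9] .. [-7.8,-7.4,16.7]
B = cube([7.6, 2.3, 5.5]) → bbox [0,0,0] .. [7.6,2.3,5.5]
lo = A.lo+B.lo = [-21.6+0, -21.2+0, 2.9+0] = [-21.600,-21.200,2.900]
hi = A.hi+B.hi = [-7.8+7.6, -7.4+2.3, 16.7+5.5] = [-0.200,-5.100,22.200]
diag = √(21.4²+16.1²+19.3²) = √1089.66 = 33.010

min=[-21.600,-21.200,2.900] max=[-0.200,-5.100,22.200] diag=33.010


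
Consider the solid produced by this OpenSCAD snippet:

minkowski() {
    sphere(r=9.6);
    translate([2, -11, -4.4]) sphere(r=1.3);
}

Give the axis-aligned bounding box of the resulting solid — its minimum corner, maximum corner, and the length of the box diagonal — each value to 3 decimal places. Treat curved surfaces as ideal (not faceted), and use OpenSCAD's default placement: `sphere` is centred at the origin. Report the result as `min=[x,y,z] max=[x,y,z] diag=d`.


A = translate([2, -11, -4.4]) sphere(r=1.3) → bbox [0.7,-12.3,-5.7] .. [3.3,-9.7,-3.1]
B = sphere(r=9.6) → bbox [-9.6,-9.6,-9.6] .. [9.6,9.6,9.6]
lo = A.lo+B.lo = [0.7-9.6, -12.3-9.6, -5.7-9.6] = [-8.900,-21.900,-15.300]
hi = A.hi+B.hi = [3.3+9.6, -9.7+9.6, -3.1+9.6] = [12.900,-0.100,6.500]
diag = √(21.8²+21.8²+21.8²) = √1425.72 = 37.759

min=[-8.900,-21.900,-15.300] max=[12.900,-0.100,6.500] diag=37.759


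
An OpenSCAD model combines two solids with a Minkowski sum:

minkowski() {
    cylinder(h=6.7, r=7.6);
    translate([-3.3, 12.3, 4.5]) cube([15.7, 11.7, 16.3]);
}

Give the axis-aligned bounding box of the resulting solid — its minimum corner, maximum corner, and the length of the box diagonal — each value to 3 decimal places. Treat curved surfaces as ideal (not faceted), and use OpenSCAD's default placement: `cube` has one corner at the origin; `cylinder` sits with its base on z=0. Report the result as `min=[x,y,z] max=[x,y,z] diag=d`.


min=[-10.900,4.700,4.500] max=[20.000,31.600,27.500] diag=46.983

A = translate([-3.3, 12.3, 4.5]) cube([15.7, 11.7, 16.3]) → bbox [-3.3,12.3,4.5] .. [12.4,24,20.8]
B = cylinder(h=6.7, r=7.6) → bbox [-7.6,-7.6,0] .. [7.6,7.6,6.7]
lo = A.lo+B.lo = [-3.3-7.6, 12.3-7.6, 4.5+0] = [-10.900,4.700,4.500]
hi = A.hi+B.hi = [12.4+7.6, 24+7.6, 20.8+6.7] = [20.000,31.600,27.500]
diag = √(30.9²+26.9²+23²) = √2207.42 = 46.983


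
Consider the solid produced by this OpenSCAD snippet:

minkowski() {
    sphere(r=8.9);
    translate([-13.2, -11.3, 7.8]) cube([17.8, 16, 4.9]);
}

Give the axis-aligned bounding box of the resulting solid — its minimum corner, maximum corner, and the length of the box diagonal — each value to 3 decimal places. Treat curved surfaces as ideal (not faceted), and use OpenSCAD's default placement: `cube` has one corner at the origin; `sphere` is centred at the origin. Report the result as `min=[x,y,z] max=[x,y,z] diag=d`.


A = translate([-13.2, -11.3, 7.8]) cube([17.8, 16, 4.9]) → bbox [-13.2,-11.3,7.8] .. [4.6,4.7,12.7]
B = sphere(r=8.9) → bbox [-8.9,-8.9,-8.9] .. [8.9,8.9,8.9]
lo = A.lo+B.lo = [-13.2-8.9, -11.3-8.9, 7.8-8.9] = [-22.100,-20.200,-1.100]
hi = A.hi+B.hi = [4.6+8.9, 4.7+8.9, 12.7+8.9] = [13.500,13.600,21.600]
diag = √(35.6²+33.8²+22.7²) = √2925.09 = 54.084

min=[-22.100,-20.200,-1.100] max=[13.500,13.600,21.600] diag=54.084


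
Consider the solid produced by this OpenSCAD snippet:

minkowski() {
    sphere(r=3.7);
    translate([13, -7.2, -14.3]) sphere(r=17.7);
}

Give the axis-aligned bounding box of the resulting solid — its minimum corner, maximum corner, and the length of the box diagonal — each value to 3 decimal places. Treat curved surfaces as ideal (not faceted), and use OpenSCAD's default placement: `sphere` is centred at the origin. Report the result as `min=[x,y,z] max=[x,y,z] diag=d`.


min=[-8.400,-28.600,-35.700] max=[34.400,14.200,7.100] diag=74.132

A = translate([13, -7.2, -14.3]) sphere(r=17.7) → bbox [-4.7,-24.9,-32] .. [30.7,10.5,3.4]
B = sphere(r=3.7) → bbox [-3.7,-3.7,-3.7] .. [3.7,3.7,3.7]
lo = A.lo+B.lo = [-4.7-3.7, -24.9-3.7, -32-3.7] = [-8.400,-28.600,-35.700]
hi = A.hi+B.hi = [30.7+3.7, 10.5+3.7, 3.4+3.7] = [34.400,14.200,7.100]
diag = √(42.8²+42.8²+42.8²) = √5495.52 = 74.132


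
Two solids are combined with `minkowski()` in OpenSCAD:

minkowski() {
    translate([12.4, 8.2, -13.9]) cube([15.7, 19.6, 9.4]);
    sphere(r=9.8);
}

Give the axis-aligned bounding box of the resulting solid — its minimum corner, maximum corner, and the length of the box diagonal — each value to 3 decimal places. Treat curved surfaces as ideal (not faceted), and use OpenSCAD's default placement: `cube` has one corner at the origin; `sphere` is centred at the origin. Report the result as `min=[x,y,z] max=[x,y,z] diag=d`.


A = translate([12.4, 8.2, -13.9]) cube([15.7, 19.6, 9.4]) → bbox [12.4,8.2,-13.9] .. [28.1,27.8,-4.5]
B = sphere(r=9.8) → bbox [-9.8,-9.8,-9.8] .. [9.8,9.8,9.8]
lo = A.lo+B.lo = [12.4-9.8, 8.2-9.8, -13.9-9.8] = [2.600,-1.600,-23.700]
hi = A.hi+B.hi = [28.1+9.8, 27.8+9.8, -4.5+9.8] = [37.900,37.600,5.300]
diag = √(35.3²+39.2²+29²) = √3623.73 = 60.197

min=[2.600,-1.600,-23.700] max=[37.900,37.600,5.300] diag=60.197


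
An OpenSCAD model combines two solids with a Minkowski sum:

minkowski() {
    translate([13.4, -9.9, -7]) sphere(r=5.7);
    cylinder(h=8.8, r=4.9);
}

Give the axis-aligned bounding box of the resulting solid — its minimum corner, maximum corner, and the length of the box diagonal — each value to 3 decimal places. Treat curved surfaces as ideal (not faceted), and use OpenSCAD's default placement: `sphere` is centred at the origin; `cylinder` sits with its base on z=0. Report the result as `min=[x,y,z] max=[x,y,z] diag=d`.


min=[2.800,-20.500,-12.700] max=[24.000,0.700,7.500] diag=36.151

A = translate([13.4, -9.9, -7]) sphere(r=5.7) → bbox [7.7,-15.6,-12.7] .. [19.1,-4.2,-1.3]
B = cylinder(h=8.8, r=4.9) → bbox [-4.9,-4.9,0] .. [4.9,4.9,8.8]
lo = A.lo+B.lo = [7.7-4.9, -15.6-4.9, -12.7+0] = [2.800,-20.500,-12.700]
hi = A.hi+B.hi = [19.1+4.9, -4.2+4.9, -1.3+8.8] = [24.000,0.700,7.500]
diag = √(21.2²+21.2²+20.2²) = √1306.92 = 36.151


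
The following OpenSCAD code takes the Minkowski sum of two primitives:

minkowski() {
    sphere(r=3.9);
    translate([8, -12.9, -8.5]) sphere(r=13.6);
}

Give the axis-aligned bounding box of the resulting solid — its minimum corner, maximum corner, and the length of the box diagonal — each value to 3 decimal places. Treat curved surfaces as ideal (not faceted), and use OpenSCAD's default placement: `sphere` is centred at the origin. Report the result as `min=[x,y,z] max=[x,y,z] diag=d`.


A = translate([8, -12.9, -8.5]) sphere(r=13.6) → bbox [-5.6,-26.5,-22.1] .. [21.6,0.7,5.1]
B = sphere(r=3.9) → bbox [-3.9,-3.9,-3.9] .. [3.9,3.9,3.9]
lo = A.lo+B.lo = [-5.6-3.9, -26.5-3.9, -22.1-3.9] = [-9.500,-30.400,-26.000]
hi = A.hi+B.hi = [21.6+3.9, 0.7+3.9, 5.1+3.9] = [25.500,4.600,9.000]
diag = √(35²+35²+35²) = √3675 = 60.622

min=[-9.500,-30.400,-26.000] max=[25.500,4.600,9.000] diag=60.622


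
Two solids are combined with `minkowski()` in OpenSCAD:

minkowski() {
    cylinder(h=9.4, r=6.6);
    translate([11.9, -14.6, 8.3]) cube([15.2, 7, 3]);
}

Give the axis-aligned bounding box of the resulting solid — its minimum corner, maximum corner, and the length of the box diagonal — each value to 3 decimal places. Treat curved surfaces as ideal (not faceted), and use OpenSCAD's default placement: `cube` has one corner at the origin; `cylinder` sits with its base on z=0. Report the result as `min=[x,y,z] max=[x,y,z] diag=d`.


min=[5.300,-21.200,8.300] max=[33.700,-1.000,20.700] diag=36.991

A = translate([11.9, -14.6, 8.3]) cube([15.2, 7, 3]) → bbox [11.9,-14.6,8.3] .. [27.1,-7.6,11.3]
B = cylinder(h=9.4, r=6.6) → bbox [-6.6,-6.6,0] .. [6.6,6.6,9.4]
lo = A.lo+B.lo = [11.9-6.6, -14.6-6.6, 8.3+0] = [5.300,-21.200,8.300]
hi = A.hi+B.hi = [27.1+6.6, -7.6+6.6, 11.3+9.4] = [33.700,-1.000,20.700]
diag = √(28.4²+20.2²+12.4²) = √1368.36 = 36.991


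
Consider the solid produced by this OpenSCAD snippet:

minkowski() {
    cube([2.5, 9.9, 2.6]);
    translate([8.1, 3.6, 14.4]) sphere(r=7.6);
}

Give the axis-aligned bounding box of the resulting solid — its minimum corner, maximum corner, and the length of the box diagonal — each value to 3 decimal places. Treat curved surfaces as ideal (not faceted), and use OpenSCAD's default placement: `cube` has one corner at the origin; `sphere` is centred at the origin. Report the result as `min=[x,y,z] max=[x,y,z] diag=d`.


A = translate([8.1, 3.6, 14.4]) sphere(r=7.6) → bbox [0.5,-4,6.8] .. [15.7,11.2,22]
B = cube([2.5, 9.9, 2.6]) → bbox [0,0,0] .. [2.5,9.9,2.6]
lo = A.lo+B.lo = [0.5+0, -4+0, 6.8+0] = [0.500,-4.000,6.800]
hi = A.hi+B.hi = [15.7+2.5, 11.2+9.9, 22+2.6] = [18.200,21.100,24.600]
diag = √(17.7²+25.1²+17.8²) = √1260.14 = 35.498

min=[0.500,-4.000,6.800] max=[18.200,21.100,24.600] diag=35.498


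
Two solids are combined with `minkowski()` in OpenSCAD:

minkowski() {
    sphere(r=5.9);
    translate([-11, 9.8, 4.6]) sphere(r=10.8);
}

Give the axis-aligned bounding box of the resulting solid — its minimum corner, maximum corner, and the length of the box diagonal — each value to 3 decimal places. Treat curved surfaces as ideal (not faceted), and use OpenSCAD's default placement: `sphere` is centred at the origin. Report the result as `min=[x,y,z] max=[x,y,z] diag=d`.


A = translate([-11, 9.8, 4.6]) sphere(r=10.8) → bbox [-21.8,-1,-6.2] .. [-0.2,20.6,15.4]
B = sphere(r=5.9) → bbox [-5.9,-5.9,-5.9] .. [5.9,5.9,5.9]
lo = A.lo+B.lo = [-21.8-5.9, -1-5.9, -6.2-5.9] = [-27.700,-6.900,-12.100]
hi = A.hi+B.hi = [-0.2+5.9, 20.6+5.9, 15.4+5.9] = [5.700,26.500,21.300]
diag = √(33.4²+33.4²+33.4²) = √3346.68 = 57.850

min=[-27.700,-6.900,-12.100] max=[5.700,26.500,21.300] diag=57.850


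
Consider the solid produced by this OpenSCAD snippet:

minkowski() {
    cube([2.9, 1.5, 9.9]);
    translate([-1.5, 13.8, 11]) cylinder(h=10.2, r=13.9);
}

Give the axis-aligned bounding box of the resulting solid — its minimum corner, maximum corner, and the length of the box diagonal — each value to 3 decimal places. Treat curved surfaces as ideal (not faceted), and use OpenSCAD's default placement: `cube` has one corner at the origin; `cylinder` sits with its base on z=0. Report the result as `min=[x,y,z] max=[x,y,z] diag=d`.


min=[-15.400,-0.100,11.000] max=[15.300,29.200,31.100] diag=46.957

A = translate([-1.5, 13.8, 11]) cylinder(h=10.2, r=13.9) → bbox [-15.4,-0.1,11] .. [12.4,27.7,21.2]
B = cube([2.9, 1.5, 9.9]) → bbox [0,0,0] .. [2.9,1.5,9.9]
lo = A.lo+B.lo = [-15.4+0, -0.1+0, 11+0] = [-15.400,-0.100,11.000]
hi = A.hi+B.hi = [12.4+2.9, 27.7+1.5, 21.2+9.9] = [15.300,29.200,31.100]
diag = √(30.7²+29.3²+20.1²) = √2204.99 = 46.957


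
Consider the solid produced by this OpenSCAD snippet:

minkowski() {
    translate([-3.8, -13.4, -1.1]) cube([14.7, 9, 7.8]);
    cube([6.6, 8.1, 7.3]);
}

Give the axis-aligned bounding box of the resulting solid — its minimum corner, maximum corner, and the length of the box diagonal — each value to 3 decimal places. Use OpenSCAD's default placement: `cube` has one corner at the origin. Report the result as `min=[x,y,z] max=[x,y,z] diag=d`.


min=[-3.800,-13.400,-1.100] max=[17.500,3.700,14.000] diag=31.211

A = translate([-3.8, -13.4, -1.1]) cube([14.7, 9, 7.8]) → bbox [-3.8,-13.4,-1.1] .. [10.9,-4.4,6.7]
B = cube([6.6, 8.1, 7.3]) → bbox [0,0,0] .. [6.6,8.1,7.3]
lo = A.lo+B.lo = [-3.8+0, -13.4+0, -1.1+0] = [-3.800,-13.400,-1.100]
hi = A.hi+B.hi = [10.9+6.6, -4.4+8.1, 6.7+7.3] = [17.500,3.700,14.000]
diag = √(21.3²+17.1²+15.1²) = √974.11 = 31.211


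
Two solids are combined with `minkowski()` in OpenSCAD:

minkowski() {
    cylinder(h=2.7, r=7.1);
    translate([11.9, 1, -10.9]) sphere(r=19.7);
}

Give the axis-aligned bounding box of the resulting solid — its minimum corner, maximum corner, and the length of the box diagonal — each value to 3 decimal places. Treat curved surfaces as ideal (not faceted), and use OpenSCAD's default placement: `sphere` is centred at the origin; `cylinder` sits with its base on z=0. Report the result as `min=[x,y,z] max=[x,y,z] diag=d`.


A = translate([11.9, 1, -10.9]) sphere(r=19.7) → bbox [-7.8,-18.7,-30.6] .. [31.6,20.7,8.8]
B = cylinder(h=2.7, r=7.1) → bbox [-7.1,-7.1,0] .. [7.1,7.1,2.7]
lo = A.lo+B.lo = [-7.8-7.1, -18.7-7.1, -30.6+0] = [-14.900,-25.800,-30.600]
hi = A.hi+B.hi = [31.6+7.1, 20.7+7.1, 8.8+2.7] = [38.700,27.800,11.500]
diag = √(53.6²+53.6²+42.1²) = √7518.33 = 86.708

min=[-14.900,-25.800,-30.600] max=[38.700,27.800,11.500] diag=86.708


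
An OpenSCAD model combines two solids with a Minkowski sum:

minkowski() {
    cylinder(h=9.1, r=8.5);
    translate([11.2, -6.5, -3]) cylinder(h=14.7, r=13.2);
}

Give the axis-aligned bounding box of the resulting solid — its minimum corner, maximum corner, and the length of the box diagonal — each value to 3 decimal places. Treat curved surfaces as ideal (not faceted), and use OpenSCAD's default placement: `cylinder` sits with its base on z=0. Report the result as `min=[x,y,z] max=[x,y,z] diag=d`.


A = translate([11.2, -6.5, -3]) cylinder(h=14.7, r=13.2) → bbox [-2,-19.7,-3] .. [24.4,6.7,11.7]
B = cylinder(h=9.1, r=8.5) → bbox [-8.5,-8.5,0] .. [8.5,8.5,9.1]
lo = A.lo+B.lo = [-2-8.5, -19.7-8.5, -3+0] = [-10.500,-28.200,-3.000]
hi = A.hi+B.hi = [24.4+8.5, 6.7+8.5, 11.7+9.1] = [32.900,15.200,20.800]
diag = √(43.4²+43.4²+23.8²) = √4333.56 = 65.830

min=[-10.500,-28.200,-3.000] max=[32.900,15.200,20.800] diag=65.830


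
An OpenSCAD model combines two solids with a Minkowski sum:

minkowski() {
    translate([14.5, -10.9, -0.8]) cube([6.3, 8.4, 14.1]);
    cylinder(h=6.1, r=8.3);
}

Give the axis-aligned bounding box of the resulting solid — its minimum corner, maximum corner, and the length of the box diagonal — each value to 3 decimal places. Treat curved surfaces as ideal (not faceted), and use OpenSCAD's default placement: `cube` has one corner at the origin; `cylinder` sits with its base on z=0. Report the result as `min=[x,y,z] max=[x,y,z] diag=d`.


min=[6.200,-19.200,-0.800] max=[29.100,5.800,19.400] diag=39.465

A = translate([14.5, -10.9, -0.8]) cube([6.3, 8.4, 14.1]) → bbox [14.5,-10.9,-0.8] .. [20.8,-2.5,13.3]
B = cylinder(h=6.1, r=8.3) → bbox [-8.3,-8.3,0] .. [8.3,8.3,6.1]
lo = A.lo+B.lo = [14.5-8.3, -10.9-8.3, -0.8+0] = [6.200,-19.200,-0.800]
hi = A.hi+B.hi = [20.8+8.3, -2.5+8.3, 13.3+6.1] = [29.100,5.800,19.400]
diag = √(22.9²+25²+20.2²) = √1557.45 = 39.465


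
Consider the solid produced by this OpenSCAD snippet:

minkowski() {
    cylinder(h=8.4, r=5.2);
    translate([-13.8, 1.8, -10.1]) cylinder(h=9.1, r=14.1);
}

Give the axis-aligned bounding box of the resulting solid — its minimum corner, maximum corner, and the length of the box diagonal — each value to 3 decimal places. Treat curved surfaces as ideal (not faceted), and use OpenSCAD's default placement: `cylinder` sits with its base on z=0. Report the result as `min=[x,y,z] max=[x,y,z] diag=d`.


min=[-33.100,-17.500,-10.100] max=[5.500,21.100,7.400] diag=57.325

A = translate([-13.8, 1.8, -10.1]) cylinder(h=9.1, r=14.1) → bbox [-27.9,-12.3,-10.1] .. [0.3,15.9,-1]
B = cylinder(h=8.4, r=5.2) → bbox [-5.2,-5.2,0] .. [5.2,5.2,8.4]
lo = A.lo+B.lo = [-27.9-5.2, -12.3-5.2, -10.1+0] = [-33.100,-17.500,-10.100]
hi = A.hi+B.hi = [0.3+5.2, 15.9+5.2, -1+8.4] = [5.500,21.100,7.400]
diag = √(38.6²+38.6²+17.5²) = √3286.17 = 57.325


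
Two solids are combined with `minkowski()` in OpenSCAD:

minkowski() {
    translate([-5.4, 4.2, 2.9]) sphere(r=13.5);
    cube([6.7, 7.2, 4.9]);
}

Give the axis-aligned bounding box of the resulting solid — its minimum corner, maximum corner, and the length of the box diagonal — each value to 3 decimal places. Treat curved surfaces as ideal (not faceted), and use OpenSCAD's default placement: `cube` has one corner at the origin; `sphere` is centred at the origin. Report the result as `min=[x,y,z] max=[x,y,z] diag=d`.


min=[-18.900,-9.300,-10.600] max=[14.800,24.900,21.300] diag=57.645

A = translate([-5.4, 4.2, 2.9]) sphere(r=13.5) → bbox [-18.9,-9.3,-10.6] .. [8.1,17.7,16.4]
B = cube([6.7, 7.2, 4.9]) → bbox [0,0,0] .. [6.7,7.2,4.9]
lo = A.lo+B.lo = [-18.9+0, -9.3+0, -10.6+0] = [-18.900,-9.300,-10.600]
hi = A.hi+B.hi = [8.1+6.7, 17.7+7.2, 16.4+4.9] = [14.800,24.900,21.300]
diag = √(33.7²+34.2²+31.9²) = √3322.94 = 57.645


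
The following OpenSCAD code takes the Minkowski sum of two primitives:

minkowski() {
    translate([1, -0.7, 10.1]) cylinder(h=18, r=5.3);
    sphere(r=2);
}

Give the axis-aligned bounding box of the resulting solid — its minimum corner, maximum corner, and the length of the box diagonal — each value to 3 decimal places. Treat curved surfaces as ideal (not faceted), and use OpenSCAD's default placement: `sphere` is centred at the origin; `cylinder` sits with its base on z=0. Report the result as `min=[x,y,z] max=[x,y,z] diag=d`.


A = translate([1, -0.7, 10.1]) cylinder(h=18, r=5.3) → bbox [-4.3,-6,10.1] .. [6.3,4.6,28.1]
B = sphere(r=2) → bbox [-2,-2,-2] .. [2,2,2]
lo = A.lo+B.lo = [-4.3-2, -6-2, 10.1-2] = [-6.300,-8.000,8.100]
hi = A.hi+B.hi = [6.3+2, 4.6+2, 28.1+2] = [8.300,6.600,30.100]
diag = √(14.6²+14.6²+22²) = √910.32 = 30.172

min=[-6.300,-8.000,8.100] max=[8.300,6.600,30.100] diag=30.172


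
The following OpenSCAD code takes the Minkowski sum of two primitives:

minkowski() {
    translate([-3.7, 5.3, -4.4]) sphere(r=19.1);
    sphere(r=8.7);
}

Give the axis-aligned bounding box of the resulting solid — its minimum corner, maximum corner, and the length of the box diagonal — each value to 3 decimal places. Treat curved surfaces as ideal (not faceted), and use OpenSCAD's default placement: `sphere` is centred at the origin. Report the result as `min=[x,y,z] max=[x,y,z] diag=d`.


A = translate([-3.7, 5.3, -4.4]) sphere(r=19.1) → bbox [-22.8,-13.8,-23.5] .. [15.4,24.4,14.7]
B = sphere(r=8.7) → bbox [-8.7,-8.7,-8.7] .. [8.7,8.7,8.7]
lo = A.lo+B.lo = [-22.8-8.7, -13.8-8.7, -23.5-8.7] = [-31.500,-22.500,-32.200]
hi = A.hi+B.hi = [15.4+8.7, 24.4+8.7, 14.7+8.7] = [24.100,33.100,23.400]
diag = √(55.6²+55.6²+55.6²) = √9274.08 = 96.302

min=[-31.500,-22.500,-32.200] max=[24.100,33.100,23.400] diag=96.302


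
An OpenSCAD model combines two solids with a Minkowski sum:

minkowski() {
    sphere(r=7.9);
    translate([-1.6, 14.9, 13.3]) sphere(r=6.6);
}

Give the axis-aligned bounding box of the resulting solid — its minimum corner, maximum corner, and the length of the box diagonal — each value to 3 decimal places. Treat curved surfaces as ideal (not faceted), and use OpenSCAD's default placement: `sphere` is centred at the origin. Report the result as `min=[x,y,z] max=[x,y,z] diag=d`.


min=[-16.100,0.400,-1.200] max=[12.900,29.400,27.800] diag=50.229

A = translate([-1.6, 14.9, 13.3]) sphere(r=6.6) → bbox [-8.2,8.3,6.7] .. [5,21.5,19.9]
B = sphere(r=7.9) → bbox [-7.9,-7.9,-7.9] .. [7.9,7.9,7.9]
lo = A.lo+B.lo = [-8.2-7.9, 8.3-7.9, 6.7-7.9] = [-16.100,0.400,-1.200]
hi = A.hi+B.hi = [5+7.9, 21.5+7.9, 19.9+7.9] = [12.900,29.400,27.800]
diag = √(29²+29²+29²) = √2523 = 50.229


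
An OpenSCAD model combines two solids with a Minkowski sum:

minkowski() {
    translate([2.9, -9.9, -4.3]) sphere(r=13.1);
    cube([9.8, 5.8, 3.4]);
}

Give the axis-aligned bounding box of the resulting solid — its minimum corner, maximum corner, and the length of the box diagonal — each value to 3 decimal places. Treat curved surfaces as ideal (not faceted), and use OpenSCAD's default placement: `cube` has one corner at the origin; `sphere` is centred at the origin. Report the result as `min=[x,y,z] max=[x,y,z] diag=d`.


min=[-10.200,-23.000,-17.400] max=[25.800,9.000,12.200] diag=56.535

A = translate([2.9, -9.9, -4.3]) sphere(r=13.1) → bbox [-10.2,-23,-17.4] .. [16,3.2,8.8]
B = cube([9.8, 5.8, 3.4]) → bbox [0,0,0] .. [9.8,5.8,3.4]
lo = A.lo+B.lo = [-10.2+0, -23+0, -17.4+0] = [-10.200,-23.000,-17.400]
hi = A.hi+B.hi = [16+9.8, 3.2+5.8, 8.8+3.4] = [25.800,9.000,12.200]
diag = √(36²+32²+29.6²) = √3196.16 = 56.535


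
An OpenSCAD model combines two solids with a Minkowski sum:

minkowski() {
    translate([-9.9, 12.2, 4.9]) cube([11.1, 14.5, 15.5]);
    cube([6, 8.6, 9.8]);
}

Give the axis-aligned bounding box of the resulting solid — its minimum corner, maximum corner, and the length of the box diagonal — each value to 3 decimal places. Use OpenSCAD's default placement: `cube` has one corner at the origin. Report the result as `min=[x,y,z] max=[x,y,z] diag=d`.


min=[-9.900,12.200,4.900] max=[7.200,35.300,30.200] diag=38.290

A = translate([-9.9, 12.2, 4.9]) cube([11.1, 14.5, 15.5]) → bbox [-9.9,12.2,4.9] .. [1.2,26.7,20.4]
B = cube([6, 8.6, 9.8]) → bbox [0,0,0] .. [6,8.6,9.8]
lo = A.lo+B.lo = [-9.9+0, 12.2+0, 4.9+0] = [-9.900,12.200,4.900]
hi = A.hi+B.hi = [1.2+6, 26.7+8.6, 20.4+9.8] = [7.200,35.300,30.200]
diag = √(17.1²+23.1²+25.3²) = √1466.11 = 38.290


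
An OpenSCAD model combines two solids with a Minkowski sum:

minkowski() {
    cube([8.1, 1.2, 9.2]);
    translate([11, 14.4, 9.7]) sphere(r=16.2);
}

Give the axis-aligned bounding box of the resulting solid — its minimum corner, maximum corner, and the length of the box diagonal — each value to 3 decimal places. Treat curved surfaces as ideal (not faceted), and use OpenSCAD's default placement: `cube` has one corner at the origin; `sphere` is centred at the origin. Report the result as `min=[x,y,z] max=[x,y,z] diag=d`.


min=[-5.200,-1.800,-6.500] max=[35.300,31.800,35.100] diag=67.080

A = translate([11, 14.4, 9.7]) sphere(r=16.2) → bbox [-5.2,-1.8,-6.5] .. [27.2,30.6,25.9]
B = cube([8.1, 1.2, 9.2]) → bbox [0,0,0] .. [8.1,1.2,9.2]
lo = A.lo+B.lo = [-5.2+0, -1.8+0, -6.5+0] = [-5.200,-1.800,-6.500]
hi = A.hi+B.hi = [27.2+8.1, 30.6+1.2, 25.9+9.2] = [35.300,31.800,35.100]
diag = √(40.5²+33.6²+41.6²) = √4499.77 = 67.080


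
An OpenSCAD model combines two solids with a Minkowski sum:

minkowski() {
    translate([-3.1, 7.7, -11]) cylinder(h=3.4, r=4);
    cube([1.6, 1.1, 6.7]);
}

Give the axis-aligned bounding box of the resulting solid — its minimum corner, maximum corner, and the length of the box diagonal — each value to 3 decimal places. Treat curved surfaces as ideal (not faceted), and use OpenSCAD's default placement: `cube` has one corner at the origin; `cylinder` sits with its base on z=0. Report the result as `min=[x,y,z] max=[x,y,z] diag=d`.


min=[-7.100,3.700,-11.000] max=[2.500,12.800,-0.900] diag=16.643

A = translate([-3.1, 7.7, -11]) cylinder(h=3.4, r=4) → bbox [-7.1,3.7,-11] .. [0.9,11.7,-7.6]
B = cube([1.6, 1.1, 6.7]) → bbox [0,0,0] .. [1.6,1.1,6.7]
lo = A.lo+B.lo = [-7.1+0, 3.7+0, -11+0] = [-7.100,3.700,-11.000]
hi = A.hi+B.hi = [0.9+1.6, 11.7+1.1, -7.6+6.7] = [2.500,12.800,-0.900]
diag = √(9.6²+9.1²+10.1²) = √276.98 = 16.643


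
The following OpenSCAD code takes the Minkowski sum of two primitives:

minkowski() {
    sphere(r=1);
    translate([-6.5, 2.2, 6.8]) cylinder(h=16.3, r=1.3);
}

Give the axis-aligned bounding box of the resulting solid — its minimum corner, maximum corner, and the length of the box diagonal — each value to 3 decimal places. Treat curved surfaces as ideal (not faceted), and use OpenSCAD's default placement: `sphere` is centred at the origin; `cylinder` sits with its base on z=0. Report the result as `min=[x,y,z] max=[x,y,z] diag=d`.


min=[-8.800,-0.100,5.800] max=[-4.200,4.500,24.100] diag=19.422

A = translate([-6.5, 2.2, 6.8]) cylinder(h=16.3, r=1.3) → bbox [-7.8,0.9,6.8] .. [-5.2,3.5,23.1]
B = sphere(r=1) → bbox [-1,-1,-1] .. [1,1,1]
lo = A.lo+B.lo = [-7.8-1, 0.9-1, 6.8-1] = [-8.800,-0.100,5.800]
hi = A.hi+B.hi = [-5.2+1, 3.5+1, 23.1+1] = [-4.200,4.500,24.100]
diag = √(4.6²+4.6²+18.3²) = √377.21 = 19.422


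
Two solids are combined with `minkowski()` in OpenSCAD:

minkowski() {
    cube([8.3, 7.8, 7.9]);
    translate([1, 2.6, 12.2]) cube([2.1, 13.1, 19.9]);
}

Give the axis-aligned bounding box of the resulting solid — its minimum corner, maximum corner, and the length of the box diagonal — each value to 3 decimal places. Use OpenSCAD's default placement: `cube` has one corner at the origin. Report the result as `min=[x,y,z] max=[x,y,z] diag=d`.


A = translate([1, 2.6, 12.2]) cube([2.1, 13.1, 19.9]) → bbox [1,2.6,12.2] .. [3.1,15.7,32.1]
B = cube([8.3, 7.8, 7.9]) → bbox [0,0,0] .. [8.3,7.8,7.9]
lo = A.lo+B.lo = [1+0, 2.6+0, 12.2+0] = [1.000,2.600,12.200]
hi = A.hi+B.hi = [3.1+8.3, 15.7+7.8, 32.1+7.9] = [11.400,23.500,40.000]
diag = √(10.4²+20.9²+27.8²) = √1317.81 = 36.302

min=[1.000,2.600,12.200] max=[11.400,23.500,40.000] diag=36.302


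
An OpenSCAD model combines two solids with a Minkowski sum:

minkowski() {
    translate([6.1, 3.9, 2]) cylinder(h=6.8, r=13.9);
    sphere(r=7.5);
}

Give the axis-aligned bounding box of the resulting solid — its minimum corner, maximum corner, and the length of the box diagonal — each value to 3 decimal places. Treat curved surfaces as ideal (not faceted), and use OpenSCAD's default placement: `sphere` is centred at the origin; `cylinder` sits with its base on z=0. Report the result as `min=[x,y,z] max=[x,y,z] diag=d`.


min=[-15.300,-17.500,-5.500] max=[27.500,25.300,16.300] diag=64.334

A = translate([6.1, 3.9, 2]) cylinder(h=6.8, r=13.9) → bbox [-7.8,-10,2] .. [20,17.8,8.8]
B = sphere(r=7.5) → bbox [-7.5,-7.5,-7.5] .. [7.5,7.5,7.5]
lo = A.lo+B.lo = [-7.8-7.5, -10-7.5, 2-7.5] = [-15.300,-17.500,-5.500]
hi = A.hi+B.hi = [20+7.5, 17.8+7.5, 8.8+7.5] = [27.500,25.300,16.300]
diag = √(42.8²+42.8²+21.8²) = √4138.92 = 64.334


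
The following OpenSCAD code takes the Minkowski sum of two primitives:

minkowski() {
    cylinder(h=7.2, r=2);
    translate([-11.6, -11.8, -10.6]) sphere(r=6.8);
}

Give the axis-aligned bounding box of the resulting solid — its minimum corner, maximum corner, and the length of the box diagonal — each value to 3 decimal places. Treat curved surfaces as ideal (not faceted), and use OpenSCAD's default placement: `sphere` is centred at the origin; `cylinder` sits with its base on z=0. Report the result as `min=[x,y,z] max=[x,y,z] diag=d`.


A = translate([-11.6, -11.8, -10.6]) sphere(r=6.8) → bbox [-18.4,-18.6,-17.4] .. [-4.8,-5,-3.8]
B = cylinder(h=7.2, r=2) → bbox [-2,-2,0] .. [2,2,7.2]
lo = A.lo+B.lo = [-18.4-2, -18.6-2, -17.4+0] = [-20.400,-20.600,-17.400]
hi = A.hi+B.hi = [-4.8+2, -5+2, -3.8+7.2] = [-2.800,-3.000,3.400]
diag = √(17.6²+17.6²+20.8²) = √1052.16 = 32.437

min=[-20.400,-20.600,-17.400] max=[-2.800,-3.000,3.400] diag=32.437
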